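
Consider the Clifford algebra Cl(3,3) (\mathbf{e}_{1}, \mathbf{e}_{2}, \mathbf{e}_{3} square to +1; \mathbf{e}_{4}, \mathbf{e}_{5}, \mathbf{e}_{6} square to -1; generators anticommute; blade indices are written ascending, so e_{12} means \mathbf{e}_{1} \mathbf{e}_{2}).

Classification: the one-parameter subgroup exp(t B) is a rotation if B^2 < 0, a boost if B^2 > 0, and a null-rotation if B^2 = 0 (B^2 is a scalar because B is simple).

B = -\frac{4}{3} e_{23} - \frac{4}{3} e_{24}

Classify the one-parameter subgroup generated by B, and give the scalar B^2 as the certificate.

B^2 term by term: the squares give (-\frac{4}{3})^2*(e_{23})^2 + (-\frac{4}{3})^2*(e_{24})^2 = \frac{16}{9}*(-1) + \frac{16}{9}*(+1) = 0 (each basis 2-blade squares to minus the product of its generators' squares); cross terms between blades sharing an index anticommute and cancel. So B^2 = 0.
Answer: null-rotation, certificate B^2 = 0. The class reads off the invariant scalar 0 directly.


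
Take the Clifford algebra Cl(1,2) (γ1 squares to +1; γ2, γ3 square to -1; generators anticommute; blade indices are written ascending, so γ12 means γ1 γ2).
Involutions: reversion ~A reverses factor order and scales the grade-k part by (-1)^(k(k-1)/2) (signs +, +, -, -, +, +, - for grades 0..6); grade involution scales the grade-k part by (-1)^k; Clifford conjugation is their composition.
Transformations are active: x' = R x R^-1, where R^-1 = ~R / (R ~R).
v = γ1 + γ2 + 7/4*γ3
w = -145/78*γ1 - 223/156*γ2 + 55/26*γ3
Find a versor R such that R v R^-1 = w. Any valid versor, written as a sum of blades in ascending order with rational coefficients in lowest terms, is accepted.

The midline construction: v and w both square to -49/16, so reflecting in their sum -67/78*γ1 - 67/156*γ2 + 201/52*γ3 exchanges them.
Answer: -67/78*γ1 - 67/156*γ2 + 201/52*γ3


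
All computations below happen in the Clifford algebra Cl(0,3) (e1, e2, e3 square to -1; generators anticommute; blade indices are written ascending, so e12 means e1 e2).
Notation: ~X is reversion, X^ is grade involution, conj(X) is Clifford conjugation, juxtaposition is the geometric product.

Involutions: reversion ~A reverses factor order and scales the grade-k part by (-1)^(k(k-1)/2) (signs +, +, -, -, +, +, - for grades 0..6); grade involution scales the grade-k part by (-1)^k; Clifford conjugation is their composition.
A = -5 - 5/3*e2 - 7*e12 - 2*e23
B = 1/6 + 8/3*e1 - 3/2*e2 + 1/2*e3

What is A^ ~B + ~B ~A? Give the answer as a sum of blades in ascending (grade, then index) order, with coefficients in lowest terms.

first term: 5/3 - 143/6*e1 - 89/9*e2 + 1/2*e3 - 101/18*e12 + 1/2*e23 - 53/6*e123
second term: -10/3 - 143/6*e1 - 94/9*e2 + 1/2*e3 - 59/18*e12 + 7/6*e23 + 53/6*e123
Answer: -5/3 - 143/3*e1 - 61/3*e2 + e3 - 80/9*e12 + 5/3*e23


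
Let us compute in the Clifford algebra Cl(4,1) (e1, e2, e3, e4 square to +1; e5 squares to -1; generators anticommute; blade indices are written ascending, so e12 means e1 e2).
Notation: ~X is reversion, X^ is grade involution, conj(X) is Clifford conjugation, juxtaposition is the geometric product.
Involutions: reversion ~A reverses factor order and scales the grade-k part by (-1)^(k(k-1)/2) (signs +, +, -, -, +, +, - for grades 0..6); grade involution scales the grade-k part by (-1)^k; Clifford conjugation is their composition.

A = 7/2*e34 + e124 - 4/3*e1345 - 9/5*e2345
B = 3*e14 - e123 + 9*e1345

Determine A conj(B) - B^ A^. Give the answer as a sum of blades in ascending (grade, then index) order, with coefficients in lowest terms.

first term: 12 - 3*e2 - 81/5*e12 - 21/2*e13 - 63/2*e15 - e34 + 4*e35 + 7/2*e124 - 9/5*e145 - 9*e235 + 4/3*e245 - 27/5*e1235
second term: 12 - 3*e2 + 81/5*e12 - 21/2*e13 - 63/2*e15 + e34 - 4*e35 + 7/2*e124 + 9/5*e145 + 9*e235 - 4/3*e245 - 27/5*e1235
Answer: -162/5*e12 - 2*e34 + 8*e35 - 18/5*e145 - 18*e235 + 8/3*e245


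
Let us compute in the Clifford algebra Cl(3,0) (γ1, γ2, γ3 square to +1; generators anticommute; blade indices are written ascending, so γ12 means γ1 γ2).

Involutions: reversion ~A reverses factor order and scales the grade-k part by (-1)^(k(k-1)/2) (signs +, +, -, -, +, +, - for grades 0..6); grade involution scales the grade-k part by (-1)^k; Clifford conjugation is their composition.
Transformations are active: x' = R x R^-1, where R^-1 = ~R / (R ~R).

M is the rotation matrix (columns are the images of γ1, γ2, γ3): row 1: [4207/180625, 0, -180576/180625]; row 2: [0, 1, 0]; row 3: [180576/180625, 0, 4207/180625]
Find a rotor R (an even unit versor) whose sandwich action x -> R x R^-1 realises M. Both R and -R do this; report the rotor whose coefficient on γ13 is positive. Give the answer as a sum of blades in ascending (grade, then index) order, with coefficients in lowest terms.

Method: write R = a + b12*γ12 + b13*γ13 + b23*γ23 with a^2 + b12^2 + b13^2 + b23^2 = 1 (so R^-1 = ~R). Expanding the columns R e_j ~R gives tr M = 4a^2 - 1 and, from the antisymmetric part, M21 - M12 = -4a*b12, M13 - M31 = 4a*b13, M32 - M23 = -4a*b23.
Here tr M = 189039/180625, so a^2 = (1 + tr M)/4 = 92416/180625 and a = ±304/425. Taking a = 304/425: M21 - M12 = 0, M13 - M31 = -361152/180625, M32 - M23 = 0, giving b12 = 0, b13 = -297/425, b23 = 0, i.e. R = 304/425 - 297/425*γ13.
Its γ13 coefficient is negative, so report the other preimage -R.
Answer: -304/425 + 297/425*γ13. Key observation: the double cover Spin(3) -> SO(3) sends R and -R to the same matrix (trace 189039/180625 here), so the stated sign of the γ13 coefficient is what selects one sheet.


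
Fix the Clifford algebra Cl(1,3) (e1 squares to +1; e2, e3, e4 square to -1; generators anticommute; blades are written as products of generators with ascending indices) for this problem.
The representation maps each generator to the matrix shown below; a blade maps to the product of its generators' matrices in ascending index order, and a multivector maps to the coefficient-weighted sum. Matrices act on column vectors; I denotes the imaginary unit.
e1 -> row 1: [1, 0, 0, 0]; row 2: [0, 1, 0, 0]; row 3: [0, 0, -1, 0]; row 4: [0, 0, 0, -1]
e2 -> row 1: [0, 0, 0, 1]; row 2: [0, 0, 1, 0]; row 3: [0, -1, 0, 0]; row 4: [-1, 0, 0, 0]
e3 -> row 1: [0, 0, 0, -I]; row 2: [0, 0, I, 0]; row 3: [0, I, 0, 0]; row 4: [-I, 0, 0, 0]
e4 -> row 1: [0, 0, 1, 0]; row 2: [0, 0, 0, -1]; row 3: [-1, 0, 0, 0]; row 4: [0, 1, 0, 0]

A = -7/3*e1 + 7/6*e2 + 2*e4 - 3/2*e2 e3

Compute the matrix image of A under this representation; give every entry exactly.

Bivector images (products of the table entries): rho(e2 e3) = rho(e2)rho(e3) = row 1: [-I, 0, 0, 0]; row 2: [0, I, 0, 0]; row 3: [0, 0, -I, 0]; row 4: [0, 0, 0, I].
M = (-7/3)*rho(e1) + (7/6)*rho(e2) + (2)*rho(e4) + (-3/2)*rho(e2 e3), summed entrywise:
Answer: row 1: [-7/3 + 3*I/2, 0, 2, 7/6]; row 2: [0, -7/3 - 3*I/2, 7/6, -2]; row 3: [-2, -7/6, 7/3 + 3*I/2, 0]; row 4: [-7/6, 2, 0, 7/3 - 3*I/2]


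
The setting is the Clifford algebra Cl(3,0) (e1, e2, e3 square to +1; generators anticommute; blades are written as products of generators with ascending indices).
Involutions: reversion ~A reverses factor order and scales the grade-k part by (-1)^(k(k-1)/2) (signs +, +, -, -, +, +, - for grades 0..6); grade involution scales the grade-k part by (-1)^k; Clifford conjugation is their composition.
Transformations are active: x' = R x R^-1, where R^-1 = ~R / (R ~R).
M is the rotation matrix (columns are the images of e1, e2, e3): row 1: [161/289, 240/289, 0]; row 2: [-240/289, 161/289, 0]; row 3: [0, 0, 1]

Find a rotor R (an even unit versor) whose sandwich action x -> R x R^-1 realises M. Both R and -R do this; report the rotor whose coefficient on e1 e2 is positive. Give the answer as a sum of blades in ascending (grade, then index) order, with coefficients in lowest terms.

Method: write R = a + b12*e1 e2 + b13*e1 e3 + b23*e2 e3 with a^2 + b12^2 + b13^2 + b23^2 = 1 (so R^-1 = ~R). Expanding the columns R e_j ~R gives tr M = 4a^2 - 1 and, from the antisymmetric part, M21 - M12 = -4a*b12, M13 - M31 = 4a*b13, M32 - M23 = -4a*b23.
Here tr M = 611/289, so a^2 = (1 + tr M)/4 = 225/289 and a = ±15/17. Taking a = 15/17: M21 - M12 = -480/289, M13 - M31 = 0, M32 - M23 = 0, giving b12 = 8/17, b13 = 0, b23 = 0, i.e. R = 15/17 + 8/17*e1 e2.
Its e1 e2 coefficient is already positive.
Answer: 15/17 + 8/17*e1 e2. Key observation: the double cover Spin(3) -> SO(3) sends R and -R to the same matrix (trace 611/289 here), so the stated sign of the e1 e2 coefficient is what selects one sheet.


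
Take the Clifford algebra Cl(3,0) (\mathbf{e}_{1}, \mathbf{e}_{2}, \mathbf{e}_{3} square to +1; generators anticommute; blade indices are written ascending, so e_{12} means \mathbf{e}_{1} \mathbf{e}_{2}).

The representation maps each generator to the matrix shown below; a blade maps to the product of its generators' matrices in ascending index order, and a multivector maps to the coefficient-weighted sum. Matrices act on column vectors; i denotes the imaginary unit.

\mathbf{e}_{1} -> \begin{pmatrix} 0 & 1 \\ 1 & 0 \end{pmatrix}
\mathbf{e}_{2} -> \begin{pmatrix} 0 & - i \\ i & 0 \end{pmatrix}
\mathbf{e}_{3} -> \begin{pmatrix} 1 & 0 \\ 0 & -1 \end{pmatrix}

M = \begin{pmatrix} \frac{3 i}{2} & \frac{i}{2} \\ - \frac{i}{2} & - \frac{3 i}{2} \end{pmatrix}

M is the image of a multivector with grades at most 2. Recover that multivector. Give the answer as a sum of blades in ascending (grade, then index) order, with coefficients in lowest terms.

Method: 1, rho(e_{1}), rho(e_{2}), rho(e_{3}) form a trace-orthogonal basis of the 2x2 complex matrices (tr(X Y) = 2 if X = Y, else 0), so M = m0*1 + m1*rho(e_{1}) + m2*rho(e_{2}) + m3*rho(e_{3}) with m0 = tr(M)/2 = 0, m1 = tr(M rho(e_{1}))/2 = 0, m2 = tr(M rho(e_{2}))/2 = - \frac{1}{2}, m3 = tr(M rho(e_{3}))/2 = \frac{3 i}{2}.
Multiplying table entries, the bivector images are rho(e_{12}) = i*rho(e_{3}), rho(e_{13}) = -i*rho(e_{2}), rho(e_{23}) = i*rho(e_{1}); with real blade coefficients the real parts of m0..m3 are the coefficients of 1, e_{1}, e_{2}, e_{3} and the imaginary parts give the bivectors (e_{23}: Im m1, e_{13}: -Im m2, e_{12}: Im m3).
Answer: -\frac{1}{2} e_{2} + \frac{3}{2} e_{12}


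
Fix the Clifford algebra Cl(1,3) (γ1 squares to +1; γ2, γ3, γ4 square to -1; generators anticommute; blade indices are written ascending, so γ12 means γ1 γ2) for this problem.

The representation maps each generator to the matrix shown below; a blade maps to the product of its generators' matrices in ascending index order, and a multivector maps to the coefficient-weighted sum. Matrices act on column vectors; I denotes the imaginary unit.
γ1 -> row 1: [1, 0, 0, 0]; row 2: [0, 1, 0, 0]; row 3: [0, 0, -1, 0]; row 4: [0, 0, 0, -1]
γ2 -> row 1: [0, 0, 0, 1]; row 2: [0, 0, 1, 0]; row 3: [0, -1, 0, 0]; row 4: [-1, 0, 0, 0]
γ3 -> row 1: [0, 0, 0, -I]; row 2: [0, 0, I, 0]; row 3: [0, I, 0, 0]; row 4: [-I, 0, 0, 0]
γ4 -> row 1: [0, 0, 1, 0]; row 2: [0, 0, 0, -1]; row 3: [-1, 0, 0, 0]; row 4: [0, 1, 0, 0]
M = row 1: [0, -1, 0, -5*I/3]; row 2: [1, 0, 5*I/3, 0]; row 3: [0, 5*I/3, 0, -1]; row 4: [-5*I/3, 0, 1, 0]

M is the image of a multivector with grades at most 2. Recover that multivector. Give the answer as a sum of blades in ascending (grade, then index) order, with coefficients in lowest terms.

Method: the blade images are trace-orthogonal — tr(rho(e_A) rho(e_B)^-1) = 4 if A = B and 0 otherwise — and rho(e_A)^-1 = (e_A)^2 * rho(e_A) with (e_A)^2 = +1 or -1, so the coefficient of e_A in the preimage is (e_A)^2 * tr(M rho(e_A))/4.
Nonzero projections over blades of grade <= 2: γ3: (γ3)^2 = -1, tr(M rho(γ3)) = -20/3, coefficient 5/3; γ24: (γ24)^2 = -1, tr(M rho(γ24)) = 4, coefficient -1. Every other blade of grade <= 2 projects to 0.
Answer: 5/3*γ3 - γ24


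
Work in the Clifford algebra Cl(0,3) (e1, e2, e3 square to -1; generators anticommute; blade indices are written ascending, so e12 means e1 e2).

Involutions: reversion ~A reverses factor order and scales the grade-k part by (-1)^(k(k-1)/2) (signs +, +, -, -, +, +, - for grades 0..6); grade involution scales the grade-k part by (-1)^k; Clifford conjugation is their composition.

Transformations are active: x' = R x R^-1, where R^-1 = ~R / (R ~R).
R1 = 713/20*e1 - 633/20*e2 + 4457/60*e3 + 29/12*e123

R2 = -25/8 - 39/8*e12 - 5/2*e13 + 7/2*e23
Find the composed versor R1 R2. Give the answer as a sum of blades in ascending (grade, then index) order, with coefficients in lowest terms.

Distribute over the terms of R1 (each basis-blade product reordered to ascending indices, repeated generators contracted through their squares):
(713/20*e1) R2 = -3565/32*e1 + 27807/160*e2 + 713/8*e3 + 4991/40*e123
(-633/20*e2) R2 = 24687/160*e1 + 3165/32*e2 + 4431/40*e3 - 633/8*e123
(4457/60*e3) R2 = -4457/24*e1 + 31199/120*e2 - 22285/96*e3 - 57941/160*e123
(29/12*e123) R2 = -203/24*e1 - 145/24*e2 + 377/32*e3 - 725/96*e123
Summing the partial products and collecting blades:
Answer: -36307/240*e1 + 10533/20*e2 - 4909/240*e3 - 9721/30*e123


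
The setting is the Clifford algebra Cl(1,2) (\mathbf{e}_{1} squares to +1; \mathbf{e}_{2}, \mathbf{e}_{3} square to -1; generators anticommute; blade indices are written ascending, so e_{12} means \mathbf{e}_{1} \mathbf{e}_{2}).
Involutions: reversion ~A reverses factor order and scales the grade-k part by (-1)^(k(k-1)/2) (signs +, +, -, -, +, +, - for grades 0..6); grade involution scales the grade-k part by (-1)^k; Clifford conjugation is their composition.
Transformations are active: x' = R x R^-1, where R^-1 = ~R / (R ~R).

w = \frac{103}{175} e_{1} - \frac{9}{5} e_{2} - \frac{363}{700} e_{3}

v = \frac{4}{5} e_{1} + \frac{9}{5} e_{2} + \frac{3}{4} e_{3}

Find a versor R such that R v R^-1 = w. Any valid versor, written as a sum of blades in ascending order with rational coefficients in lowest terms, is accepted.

Reasoning: v^2 = w^2 = -\frac{253}{80} since conjugation preserves the quadratic form; R = v + w = \frac{243}{175} e_{1} + \frac{81}{350} e_{3} is then valid when invertible, keeping its own part and reversing (v - w)/2.
Answer: \frac{243}{175} e_{1} + \frac{81}{350} e_{3}


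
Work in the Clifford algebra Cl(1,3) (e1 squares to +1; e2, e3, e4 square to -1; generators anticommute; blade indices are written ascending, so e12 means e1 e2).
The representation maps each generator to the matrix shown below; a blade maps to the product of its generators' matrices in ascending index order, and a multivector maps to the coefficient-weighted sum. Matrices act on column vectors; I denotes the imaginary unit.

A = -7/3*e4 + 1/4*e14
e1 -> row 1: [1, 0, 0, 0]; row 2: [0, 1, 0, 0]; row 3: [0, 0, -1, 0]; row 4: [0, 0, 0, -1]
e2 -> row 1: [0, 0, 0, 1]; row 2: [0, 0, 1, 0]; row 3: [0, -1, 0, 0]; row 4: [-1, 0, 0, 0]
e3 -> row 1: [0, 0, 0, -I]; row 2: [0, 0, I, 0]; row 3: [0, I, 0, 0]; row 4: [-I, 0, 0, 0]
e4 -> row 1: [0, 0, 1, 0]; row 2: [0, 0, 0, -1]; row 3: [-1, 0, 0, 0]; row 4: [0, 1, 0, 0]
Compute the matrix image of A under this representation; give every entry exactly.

Bivector images (products of the table entries): rho(e14) = rho(e1)rho(e4) = row 1: [0, 0, 1, 0]; row 2: [0, 0, 0, -1]; row 3: [1, 0, 0, 0]; row 4: [0, -1, 0, 0].
M = (-7/3)*rho(e4) + (1/4)*rho(e14), summed entrywise:
Answer: row 1: [0, 0, -25/12, 0]; row 2: [0, 0, 0, 25/12]; row 3: [31/12, 0, 0, 0]; row 4: [0, -31/12, 0, 0]


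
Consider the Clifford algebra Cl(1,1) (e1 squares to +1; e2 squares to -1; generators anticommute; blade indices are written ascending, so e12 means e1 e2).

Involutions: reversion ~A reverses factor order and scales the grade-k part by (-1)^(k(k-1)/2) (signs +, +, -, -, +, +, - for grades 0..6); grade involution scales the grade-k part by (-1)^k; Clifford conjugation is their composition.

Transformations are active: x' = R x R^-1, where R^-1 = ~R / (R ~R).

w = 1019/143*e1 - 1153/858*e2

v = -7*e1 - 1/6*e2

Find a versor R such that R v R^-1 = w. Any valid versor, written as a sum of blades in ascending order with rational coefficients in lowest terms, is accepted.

Reasoning: v^2 = w^2 = 1763/36 since conjugation preserves the quadratic form; R = v + w = 18/143*e1 - 216/143*e2 is then valid when invertible, keeping its own part and reversing (v - w)/2.
Answer: 18/143*e1 - 216/143*e2


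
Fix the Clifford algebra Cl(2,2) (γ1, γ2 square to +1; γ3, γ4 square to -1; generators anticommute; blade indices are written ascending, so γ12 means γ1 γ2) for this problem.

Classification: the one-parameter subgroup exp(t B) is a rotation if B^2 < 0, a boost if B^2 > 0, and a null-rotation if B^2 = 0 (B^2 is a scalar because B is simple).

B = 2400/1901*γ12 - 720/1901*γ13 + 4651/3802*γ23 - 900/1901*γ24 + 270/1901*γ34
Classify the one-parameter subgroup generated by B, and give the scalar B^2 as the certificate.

B^2 term by term: the squares give (2400/1901)^2*(γ12)^2 + (-720/1901)^2*(γ13)^2 + (4651/3802)^2*(γ23)^2 + (-900/1901)^2*(γ24)^2 + (270/1901)^2*(γ34)^2 = 5760000/3613801*(-1) + 518400/3613801*(+1) + 21631801/14455204*(+1) + 810000/3613801*(+1) + 72900/3613801*(-1) = 1/4 (each basis 2-blade squares to minus the product of its generators' squares); cross terms between blades sharing an index anticommute and cancel; the commuting (index-disjoint) pairs give grade-4 terms 2*c*c'*(blade product), which cancel blade by blade — γ1234: 1296000/3613801 - 1296000/3613801 = 0 — confirming B is simple. So B^2 = 1/4.
Answer: boost, certificate B^2 = 1/4. B^2 = 1/4 is basis-independent, so its sign is the whole story.


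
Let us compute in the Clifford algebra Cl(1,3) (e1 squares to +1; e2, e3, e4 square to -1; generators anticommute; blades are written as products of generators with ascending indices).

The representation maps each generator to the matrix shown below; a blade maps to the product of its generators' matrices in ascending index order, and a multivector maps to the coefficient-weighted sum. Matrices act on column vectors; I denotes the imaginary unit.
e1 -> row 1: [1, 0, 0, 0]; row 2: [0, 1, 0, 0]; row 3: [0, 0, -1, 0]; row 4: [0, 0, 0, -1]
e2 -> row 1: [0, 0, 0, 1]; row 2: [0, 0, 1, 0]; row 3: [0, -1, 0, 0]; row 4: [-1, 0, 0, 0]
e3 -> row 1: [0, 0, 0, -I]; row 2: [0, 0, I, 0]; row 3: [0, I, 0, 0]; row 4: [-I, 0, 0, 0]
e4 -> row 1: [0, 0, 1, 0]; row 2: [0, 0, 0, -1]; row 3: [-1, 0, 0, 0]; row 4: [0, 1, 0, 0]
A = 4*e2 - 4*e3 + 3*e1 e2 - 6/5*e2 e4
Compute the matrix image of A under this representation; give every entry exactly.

Bivector images (products of the table entries): rho(e1 e2) = rho(e1)rho(e2) = row 1: [0, 0, 0, 1]; row 2: [0, 0, 1, 0]; row 3: [0, 1, 0, 0]; row 4: [1, 0, 0, 0]; rho(e2 e4) = rho(e2)rho(e4) = row 1: [0, 1, 0, 0]; row 2: [-1, 0, 0, 0]; row 3: [0, 0, 0, 1]; row 4: [0, 0, -1, 0].
M = (4)*rho(e2) + (-4)*rho(e3) + (3)*rho(e1 e2) + (-6/5)*rho(e2 e4), summed entrywise:
Answer: row 1: [0, -6/5, 0, 7 + 4*I]; row 2: [6/5, 0, 7 - 4*I, 0]; row 3: [0, -1 - 4*I, 0, -6/5]; row 4: [-1 + 4*I, 0, 6/5, 0]


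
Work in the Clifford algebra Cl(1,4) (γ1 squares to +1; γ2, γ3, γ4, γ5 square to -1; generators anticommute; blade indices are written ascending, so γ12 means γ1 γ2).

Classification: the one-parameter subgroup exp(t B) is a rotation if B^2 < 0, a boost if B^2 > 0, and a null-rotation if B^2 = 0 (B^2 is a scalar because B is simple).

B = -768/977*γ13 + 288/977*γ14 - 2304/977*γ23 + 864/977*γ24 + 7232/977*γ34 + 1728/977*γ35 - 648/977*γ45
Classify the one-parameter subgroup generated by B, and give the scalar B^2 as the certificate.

B^2 term by term: the squares give (-768/977)^2*(γ13)^2 + (288/977)^2*(γ14)^2 + (-2304/977)^2*(γ23)^2 + (864/977)^2*(γ24)^2 + (7232/977)^2*(γ34)^2 + (1728/977)^2*(γ35)^2 + (-648/977)^2*(γ45)^2 = 589824/954529*(+1) + 82944/954529*(+1) + 5308416/954529*(-1) + 746496/954529*(-1) + 52301824/954529*(-1) + 2985984/954529*(-1) + 419904/954529*(-1) = -64 (each basis 2-blade squares to minus the product of its generators' squares); cross terms between blades sharing an index anticommute and cancel; the commuting (index-disjoint) pairs give grade-4 terms 2*c*c'*(blade product), which cancel blade by blade — γ1234: 1327104/954529 - 1327104/954529 = 0; γ1345: 995328/954529 - 995328/954529 = 0; γ2345: 2985984/954529 - 2985984/954529 = 0 — confirming B is simple. So B^2 = -64.
Answer: rotation, certificate B^2 = -64. No conjugation can change B^2 = -64; the sign gives the class.


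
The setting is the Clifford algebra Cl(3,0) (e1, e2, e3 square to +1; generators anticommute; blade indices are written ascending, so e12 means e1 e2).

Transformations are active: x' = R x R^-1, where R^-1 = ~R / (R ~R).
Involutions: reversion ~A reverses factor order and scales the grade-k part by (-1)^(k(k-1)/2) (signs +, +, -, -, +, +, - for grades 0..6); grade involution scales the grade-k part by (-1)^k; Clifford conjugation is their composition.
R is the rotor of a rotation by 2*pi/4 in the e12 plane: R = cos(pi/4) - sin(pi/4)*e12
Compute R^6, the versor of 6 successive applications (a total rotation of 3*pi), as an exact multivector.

The rotor phase is half the rotation angle and phases add under composition, so 6 steps in the e12 plane accumulate phase 6*(pi/4) = 3*pi/2: R^6 = cos(3*pi/2) - sin(3*pi/2)*e12.
cos(3*pi/2) = 0 and sin(3*pi/2) = -1, so R^6 = e12. The net rotation is 1*pi (after discarding 1 full turn, each of which contributes a factor -1 to the rotor); the rotor keeps the half-angle phase exactly.
Answer: e12


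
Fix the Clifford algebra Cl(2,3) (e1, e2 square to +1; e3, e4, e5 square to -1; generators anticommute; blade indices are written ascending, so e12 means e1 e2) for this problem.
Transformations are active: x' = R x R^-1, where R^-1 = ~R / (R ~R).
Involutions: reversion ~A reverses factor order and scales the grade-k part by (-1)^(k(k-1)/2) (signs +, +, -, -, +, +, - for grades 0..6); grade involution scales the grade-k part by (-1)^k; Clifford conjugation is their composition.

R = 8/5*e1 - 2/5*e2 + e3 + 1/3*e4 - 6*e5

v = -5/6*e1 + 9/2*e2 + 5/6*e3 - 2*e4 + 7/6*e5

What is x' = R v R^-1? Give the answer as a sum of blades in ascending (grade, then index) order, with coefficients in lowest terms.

~R = 8/5*e1 - 2/5*e2 + e3 + 1/3*e4 - 6*e5, and R ~R = -7738/225, so R^-1 = ~R / (-7738/225).
R v = 37/10 + 103/15*e12 + 13/6*e13 - 263/90*e14 - 47/15*e15 - 29/6*e23 - 7/10*e24 + 398/15*e25 - 41/18*e34 + 37/6*e35 - 209/18*e45
Answer: 11353/23214*e1 - 34155/7738*e2 - 12170/11607*e3 + 14921/7738*e4 + 2887/23214*e5


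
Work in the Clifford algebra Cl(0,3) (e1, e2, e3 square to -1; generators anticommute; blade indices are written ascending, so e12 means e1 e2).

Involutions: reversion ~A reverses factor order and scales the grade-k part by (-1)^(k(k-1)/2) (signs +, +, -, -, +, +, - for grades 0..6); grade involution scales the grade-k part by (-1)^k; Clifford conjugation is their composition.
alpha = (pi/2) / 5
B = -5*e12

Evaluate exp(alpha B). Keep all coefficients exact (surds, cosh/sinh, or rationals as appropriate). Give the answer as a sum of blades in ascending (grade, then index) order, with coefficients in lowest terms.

B^2 = (-5)^2*(e12)^2 = 25*(-1) = -25 (a basis 2-blade squares to minus the product of its generators' squares).
B^2 = -25 — since the square is negative, the closed form is circular: l = 5, alpha*l = pi/2, so exp(alpha B) = cos(pi/2) + (sin(pi/2)/5)*B = 0 + (1/5)*B.
Answer: -e12


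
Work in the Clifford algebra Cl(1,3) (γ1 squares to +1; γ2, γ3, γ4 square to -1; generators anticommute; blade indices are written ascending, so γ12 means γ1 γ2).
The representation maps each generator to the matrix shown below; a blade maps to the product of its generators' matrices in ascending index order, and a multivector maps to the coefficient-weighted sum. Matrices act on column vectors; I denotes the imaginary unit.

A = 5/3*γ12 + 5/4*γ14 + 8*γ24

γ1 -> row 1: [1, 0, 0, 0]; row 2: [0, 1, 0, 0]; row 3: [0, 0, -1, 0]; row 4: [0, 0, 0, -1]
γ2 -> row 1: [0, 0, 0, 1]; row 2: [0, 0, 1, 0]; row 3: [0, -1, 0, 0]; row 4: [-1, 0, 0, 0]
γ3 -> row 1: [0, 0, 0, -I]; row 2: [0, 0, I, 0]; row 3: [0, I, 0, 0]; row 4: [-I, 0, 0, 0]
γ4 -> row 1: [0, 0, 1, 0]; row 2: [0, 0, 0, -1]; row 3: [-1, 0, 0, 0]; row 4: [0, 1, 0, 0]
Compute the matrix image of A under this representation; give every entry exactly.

Bivector images (products of the table entries): rho(γ12) = rho(γ1)rho(γ2) = row 1: [0, 0, 0, 1]; row 2: [0, 0, 1, 0]; row 3: [0, 1, 0, 0]; row 4: [1, 0, 0, 0]; rho(γ14) = rho(γ1)rho(γ4) = row 1: [0, 0, 1, 0]; row 2: [0, 0, 0, -1]; row 3: [1, 0, 0, 0]; row 4: [0, -1, 0, 0]; rho(γ24) = rho(γ2)rho(γ4) = row 1: [0, 1, 0, 0]; row 2: [-1, 0, 0, 0]; row 3: [0, 0, 0, 1]; row 4: [0, 0, -1, 0].
M = (5/3)*rho(γ12) + (5/4)*rho(γ14) + (8)*rho(γ24), summed entrywise:
Answer: row 1: [0, 8, 5/4, 5/3]; row 2: [-8, 0, 5/3, -5/4]; row 3: [5/4, 5/3, 0, 8]; row 4: [5/3, -5/4, -8, 0]


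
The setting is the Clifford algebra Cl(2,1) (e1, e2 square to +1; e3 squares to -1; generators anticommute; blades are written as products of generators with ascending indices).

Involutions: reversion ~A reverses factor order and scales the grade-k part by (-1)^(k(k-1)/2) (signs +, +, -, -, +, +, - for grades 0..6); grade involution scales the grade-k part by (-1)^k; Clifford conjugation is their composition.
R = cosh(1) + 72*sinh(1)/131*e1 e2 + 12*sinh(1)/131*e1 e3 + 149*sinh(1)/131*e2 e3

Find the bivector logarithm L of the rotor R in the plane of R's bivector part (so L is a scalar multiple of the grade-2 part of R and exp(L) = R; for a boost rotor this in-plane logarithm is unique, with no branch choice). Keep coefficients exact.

The scalar part of R is cosh(1), which determines |rapidity| via cosh; the sign lives in the bivector part, and pairing them (bivector part over sinh of the rapidity = the plane) gives the unique in-plane L = rapidity * plane.
Concretely: cosh(rapidity) = cosh(1) gives rapidity = ±1, and since rapidity/sinh(rapidity) is even the sign is immaterial: L = (rapidity/sinh(rapidity)) * <R>_2 = (1/sinh(1)) * <R>_2.
Answer: 72/131*e1 e2 + 12/131*e1 e3 + 149/131*e2 e3


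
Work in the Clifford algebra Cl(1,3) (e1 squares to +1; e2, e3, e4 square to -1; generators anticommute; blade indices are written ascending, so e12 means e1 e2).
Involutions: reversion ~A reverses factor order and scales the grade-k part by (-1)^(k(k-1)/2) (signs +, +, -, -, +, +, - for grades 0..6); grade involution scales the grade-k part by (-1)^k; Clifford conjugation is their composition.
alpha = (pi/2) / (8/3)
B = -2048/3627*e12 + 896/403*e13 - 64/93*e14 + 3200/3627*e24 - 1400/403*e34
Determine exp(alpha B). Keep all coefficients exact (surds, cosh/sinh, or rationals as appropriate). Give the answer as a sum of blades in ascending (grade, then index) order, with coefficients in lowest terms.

B^2 term by term: the squares give (-2048/3627)^2*(e12)^2 + (896/403)^2*(e13)^2 + (-64/93)^2*(e14)^2 + (3200/3627)^2*(e24)^2 + (-1400/403)^2*(e34)^2 = 4194304/13155129*(+1) + 802816/162409*(+1) + 4096/8649*(+1) + 10240000/13155129*(-1) + 1960000/162409*(-1) = -64/9 (each basis 2-blade squares to minus the product of its generators' squares); cross terms between blades sharing an index anticommute and cancel; the commuting (index-disjoint) pairs give grade-4 terms 2*c*c'*(blade product), which cancel blade by blade — e1234: 5734400/1461681 - 5734400/1461681 = 0 — confirming B is simple. So B^2 = -64/9.
B^2 = -64/9 — the series telescopes trigonometrically here: l = 8/3, alpha*l = pi/2, so exp(alpha B) = cos(pi/2) + (sin(pi/2)/(8/3))*B = 0 + (3/8)*B.
Answer: -256/1209*e12 + 336/403*e13 - 8/31*e14 + 400/1209*e24 - 525/403*e34


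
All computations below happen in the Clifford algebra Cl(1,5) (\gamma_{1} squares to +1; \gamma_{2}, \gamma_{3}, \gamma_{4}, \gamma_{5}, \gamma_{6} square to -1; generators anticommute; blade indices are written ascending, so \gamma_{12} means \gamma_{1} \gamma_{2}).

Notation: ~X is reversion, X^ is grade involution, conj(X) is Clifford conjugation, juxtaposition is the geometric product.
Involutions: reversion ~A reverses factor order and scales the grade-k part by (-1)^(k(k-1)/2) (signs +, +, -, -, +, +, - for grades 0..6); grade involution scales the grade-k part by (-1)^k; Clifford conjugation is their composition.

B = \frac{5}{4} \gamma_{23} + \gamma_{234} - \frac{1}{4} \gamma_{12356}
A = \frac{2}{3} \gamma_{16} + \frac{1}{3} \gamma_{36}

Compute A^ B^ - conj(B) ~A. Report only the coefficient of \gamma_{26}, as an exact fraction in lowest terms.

first term: \frac{5}{12} \gamma_{26} + \frac{1}{12} \gamma_{125} - \frac{1}{6} \gamma_{235} + \frac{1}{3} \gamma_{246} + \frac{5}{6} \gamma_{1236} + \frac{2}{3} \gamma_{12346}
second term: -\frac{5}{12} \gamma_{26} - \frac{1}{12} \gamma_{125} + \frac{1}{6} \gamma_{235} - \frac{1}{3} \gamma_{246} + \frac{5}{6} \gamma_{1236} + \frac{2}{3} \gamma_{12346}
Answer: \frac{5}{6}


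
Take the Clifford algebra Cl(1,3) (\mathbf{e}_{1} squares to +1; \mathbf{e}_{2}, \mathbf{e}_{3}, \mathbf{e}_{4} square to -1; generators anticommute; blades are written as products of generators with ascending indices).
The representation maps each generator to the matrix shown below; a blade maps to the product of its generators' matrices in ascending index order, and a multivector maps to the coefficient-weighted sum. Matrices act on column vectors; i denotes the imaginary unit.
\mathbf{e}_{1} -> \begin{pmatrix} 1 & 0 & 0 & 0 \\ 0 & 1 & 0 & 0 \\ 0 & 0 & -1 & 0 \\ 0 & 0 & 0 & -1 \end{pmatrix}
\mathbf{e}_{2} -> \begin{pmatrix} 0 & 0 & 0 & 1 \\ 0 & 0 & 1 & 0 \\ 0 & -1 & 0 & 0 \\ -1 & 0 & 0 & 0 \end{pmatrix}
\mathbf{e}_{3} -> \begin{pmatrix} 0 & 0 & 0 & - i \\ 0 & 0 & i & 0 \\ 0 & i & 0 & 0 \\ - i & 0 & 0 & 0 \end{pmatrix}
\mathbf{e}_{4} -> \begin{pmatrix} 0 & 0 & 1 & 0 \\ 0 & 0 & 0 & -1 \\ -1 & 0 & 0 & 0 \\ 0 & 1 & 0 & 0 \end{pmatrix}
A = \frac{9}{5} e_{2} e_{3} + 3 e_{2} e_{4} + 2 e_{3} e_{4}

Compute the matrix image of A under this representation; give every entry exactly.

Bivector images (products of the table entries): rho(e_{2} e_{3}) = rho(\mathbf{e}_{2})rho(\mathbf{e}_{3}) = \begin{pmatrix} - i & 0 & 0 & 0 \\ 0 & i & 0 & 0 \\ 0 & 0 & - i & 0 \\ 0 & 0 & 0 & i \end{pmatrix}; rho(e_{2} e_{4}) = rho(\mathbf{e}_{2})rho(\mathbf{e}_{4}) = \begin{pmatrix} 0 & 1 & 0 & 0 \\ -1 & 0 & 0 & 0 \\ 0 & 0 & 0 & 1 \\ 0 & 0 & -1 & 0 \end{pmatrix}; rho(e_{3} e_{4}) = rho(\mathbf{e}_{3})rho(\mathbf{e}_{4}) = \begin{pmatrix} 0 & - i & 0 & 0 \\ - i & 0 & 0 & 0 \\ 0 & 0 & 0 & - i \\ 0 & 0 & - i & 0 \end{pmatrix}.
M = (\frac{9}{5})*rho(e_{2} e_{3}) + (3)*rho(e_{2} e_{4}) + (2)*rho(e_{3} e_{4}), summed entrywise:
Answer: \begin{pmatrix} - \frac{9 i}{5} & 3 - 2 i & 0 & 0 \\ -3 - 2 i & \frac{9 i}{5} & 0 & 0 \\ 0 & 0 & - \frac{9 i}{5} & 3 - 2 i \\ 0 & 0 & -3 - 2 i & \frac{9 i}{5} \end{pmatrix}


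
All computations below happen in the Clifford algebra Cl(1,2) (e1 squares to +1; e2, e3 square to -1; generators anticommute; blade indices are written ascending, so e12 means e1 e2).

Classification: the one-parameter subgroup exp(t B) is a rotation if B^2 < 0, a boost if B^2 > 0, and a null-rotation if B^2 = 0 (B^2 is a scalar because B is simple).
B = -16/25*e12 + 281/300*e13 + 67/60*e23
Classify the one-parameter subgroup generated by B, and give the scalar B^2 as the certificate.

B^2 term by term: the squares give (-16/25)^2*(e12)^2 + (281/300)^2*(e13)^2 + (67/60)^2*(e23)^2 = 256/625*(+1) + 78961/90000*(+1) + 4489/3600*(-1) = 1/25 (each basis 2-blade squares to minus the product of its generators' squares); cross terms between blades sharing an index anticommute and cancel. So B^2 = 1/25.
Answer: boost, certificate B^2 = 1/25. B^2 = 1/25 is basis-independent, so its sign is the whole story.


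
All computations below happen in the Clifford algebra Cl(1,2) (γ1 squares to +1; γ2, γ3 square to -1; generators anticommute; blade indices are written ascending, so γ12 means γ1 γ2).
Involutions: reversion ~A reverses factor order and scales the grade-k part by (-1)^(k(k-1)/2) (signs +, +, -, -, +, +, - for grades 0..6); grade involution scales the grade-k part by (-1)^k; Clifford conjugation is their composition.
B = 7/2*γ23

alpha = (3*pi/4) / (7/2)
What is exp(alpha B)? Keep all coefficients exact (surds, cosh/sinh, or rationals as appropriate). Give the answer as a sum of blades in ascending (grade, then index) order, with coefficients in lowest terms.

B^2 = (7/2)^2*(γ23)^2 = 49/4*(-1) = -49/4 (a basis 2-blade squares to minus the product of its generators' squares).
B^2 = -49/4 — a negative square means the series sums to a rotation: l = 7/2, alpha*l = 3*pi/4, so exp(alpha B) = cos(3*pi/4) + (sin(3*pi/4)/(7/2))*B = -sqrt(2)/2 + (sqrt(2)/7)*B.
Answer: -sqrt(2)/2 + sqrt(2)/2*γ23


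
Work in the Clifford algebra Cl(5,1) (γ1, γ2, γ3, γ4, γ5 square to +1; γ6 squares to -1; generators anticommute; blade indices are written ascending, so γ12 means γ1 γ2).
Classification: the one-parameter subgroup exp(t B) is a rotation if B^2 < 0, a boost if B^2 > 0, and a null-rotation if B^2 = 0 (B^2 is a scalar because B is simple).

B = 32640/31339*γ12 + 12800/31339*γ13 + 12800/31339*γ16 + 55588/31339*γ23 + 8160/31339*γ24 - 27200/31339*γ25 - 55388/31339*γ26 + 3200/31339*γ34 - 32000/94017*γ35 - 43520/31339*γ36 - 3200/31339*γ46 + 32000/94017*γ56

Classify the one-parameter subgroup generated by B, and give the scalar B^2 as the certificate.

B^2 term by term: the squares give (32640/31339)^2*(γ12)^2 + (12800/31339)^2*(γ13)^2 + (12800/31339)^2*(γ16)^2 + (55588/31339)^2*(γ23)^2 + (8160/31339)^2*(γ24)^2 + (-27200/31339)^2*(γ25)^2 + (-55388/31339)^2*(γ26)^2 + (3200/31339)^2*(γ34)^2 + (-32000/94017)^2*(γ35)^2 + (-43520/31339)^2*(γ36)^2 + (-3200/31339)^2*(γ46)^2 + (32000/94017)^2*(γ56)^2 = 1065369600/982132921*(-1) + 163840000/982132921*(-1) + 163840000/982132921*(+1) + 3090025744/982132921*(-1) + 66585600/982132921*(-1) + 739840000/982132921*(-1) + 3067830544/982132921*(+1) + 10240000/982132921*(-1) + 1024000000/8839196289*(-1) + 1893990400/982132921*(+1) + 10240000/982132921*(+1) + 1024000000/8839196289*(+1) = 0 (each basis 2-blade squares to minus the product of its generators' squares); cross terms between blades sharing an index anticommute and cancel; the commuting (index-disjoint) pairs give grade-4 terms 2*c*c'*(blade product), which cancel blade by blade — γ1234: 208896000/982132921 - 208896000/982132921 = 0; γ1235: -696320000/982132921 + 696320000/982132921 = 0; γ1236: -2840985600/982132921 + 1417932800/982132921 + 1423052800/982132921 = 0; γ1246: -208896000/982132921 + 208896000/982132921 = 0; γ1256: 696320000/982132921 - 696320000/982132921 = 0; γ1346: -81920000/982132921 + 81920000/982132921 = 0; γ1356: 819200000/2946398763 - 819200000/2946398763 = 0; γ2345: 174080000/982132921 - 174080000/982132921 = 0; γ2346: -355763200/982132921 + 710246400/982132921 - 354483200/982132921 = 0; γ2356: 3557632000/2946398763 - 2367488000/982132921 + 3544832000/2946398763 = 0; γ2456: 174080000/982132921 - 174080000/982132921 = 0; γ3456: 204800000/2946398763 - 204800000/2946398763 = 0 — confirming B is simple. So B^2 = 0.
Answer: null-rotation, certificate B^2 = 0. The scalar 0 is the complete invariant here: its sign names the subgroup type.


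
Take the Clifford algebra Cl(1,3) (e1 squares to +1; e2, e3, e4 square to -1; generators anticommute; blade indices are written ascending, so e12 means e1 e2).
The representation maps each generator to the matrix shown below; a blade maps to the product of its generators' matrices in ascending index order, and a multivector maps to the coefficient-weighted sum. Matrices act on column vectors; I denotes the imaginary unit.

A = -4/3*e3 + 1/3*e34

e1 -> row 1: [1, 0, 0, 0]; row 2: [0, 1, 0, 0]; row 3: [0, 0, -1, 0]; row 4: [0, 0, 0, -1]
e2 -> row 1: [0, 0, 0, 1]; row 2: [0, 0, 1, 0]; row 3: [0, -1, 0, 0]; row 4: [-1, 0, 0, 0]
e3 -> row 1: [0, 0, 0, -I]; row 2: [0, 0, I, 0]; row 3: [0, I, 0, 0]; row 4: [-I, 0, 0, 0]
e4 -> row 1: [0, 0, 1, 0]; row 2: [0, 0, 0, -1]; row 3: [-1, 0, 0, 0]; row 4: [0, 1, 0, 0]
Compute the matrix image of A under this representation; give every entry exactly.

Bivector images (products of the table entries): rho(e34) = rho(e3)rho(e4) = row 1: [0, -I, 0, 0]; row 2: [-I, 0, 0, 0]; row 3: [0, 0, 0, -I]; row 4: [0, 0, -I, 0].
M = (-4/3)*rho(e3) + (1/3)*rho(e34), summed entrywise:
Answer: row 1: [0, -I/3, 0, 4*I/3]; row 2: [-I/3, 0, -4*I/3, 0]; row 3: [0, -4*I/3, 0, -I/3]; row 4: [4*I/3, 0, -I/3, 0]


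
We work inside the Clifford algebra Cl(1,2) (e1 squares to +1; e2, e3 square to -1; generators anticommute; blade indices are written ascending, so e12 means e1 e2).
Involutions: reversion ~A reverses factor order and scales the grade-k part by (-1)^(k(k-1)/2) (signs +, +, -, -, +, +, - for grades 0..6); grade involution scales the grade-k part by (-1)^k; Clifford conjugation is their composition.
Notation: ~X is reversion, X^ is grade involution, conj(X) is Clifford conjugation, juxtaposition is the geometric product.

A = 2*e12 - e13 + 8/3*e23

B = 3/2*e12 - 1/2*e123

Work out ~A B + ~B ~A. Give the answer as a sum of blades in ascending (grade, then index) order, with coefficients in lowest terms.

first term: -3 - 4/3*e1 + 1/2*e2 + e3 - 4*e13 + 3/2*e23
second term: 3 + 4/3*e1 - 1/2*e2 - e3 - 4*e13 + 3/2*e23
Answer: -8*e13 + 3*e23


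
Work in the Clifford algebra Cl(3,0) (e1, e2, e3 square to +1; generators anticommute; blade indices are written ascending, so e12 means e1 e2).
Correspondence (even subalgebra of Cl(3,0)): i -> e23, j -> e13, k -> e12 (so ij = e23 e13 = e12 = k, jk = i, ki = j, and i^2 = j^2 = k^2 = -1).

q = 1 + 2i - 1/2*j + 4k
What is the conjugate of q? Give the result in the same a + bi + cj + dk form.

In blades: q = 1 + 4*e12 - 1/2*e13 + 2*e23.
Quaternion conjugation is reversion on the even subalgebra: the scalar is fixed and every grade-2 blade flips sign, giving 1 - 4*e12 + 1/2*e13 - 2*e23; translating back:
Answer: 1 - 2i + 1/2*j - 4k


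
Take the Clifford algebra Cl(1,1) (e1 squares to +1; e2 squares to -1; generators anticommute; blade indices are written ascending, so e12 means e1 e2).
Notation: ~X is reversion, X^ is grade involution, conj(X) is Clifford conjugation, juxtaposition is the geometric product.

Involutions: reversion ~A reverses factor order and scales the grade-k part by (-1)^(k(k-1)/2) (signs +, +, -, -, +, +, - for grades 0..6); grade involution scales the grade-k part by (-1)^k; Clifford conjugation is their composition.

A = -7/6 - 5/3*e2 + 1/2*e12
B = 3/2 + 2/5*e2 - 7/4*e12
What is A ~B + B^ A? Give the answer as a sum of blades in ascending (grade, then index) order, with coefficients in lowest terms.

first term: -5/24 - 187/60*e1 - 89/30*e2 - 31/24*e12
second term: -79/24 - 187/60*e1 - 61/30*e2 + 67/24*e12
Answer: -7/2 - 187/30*e1 - 5*e2 + 3/2*e12


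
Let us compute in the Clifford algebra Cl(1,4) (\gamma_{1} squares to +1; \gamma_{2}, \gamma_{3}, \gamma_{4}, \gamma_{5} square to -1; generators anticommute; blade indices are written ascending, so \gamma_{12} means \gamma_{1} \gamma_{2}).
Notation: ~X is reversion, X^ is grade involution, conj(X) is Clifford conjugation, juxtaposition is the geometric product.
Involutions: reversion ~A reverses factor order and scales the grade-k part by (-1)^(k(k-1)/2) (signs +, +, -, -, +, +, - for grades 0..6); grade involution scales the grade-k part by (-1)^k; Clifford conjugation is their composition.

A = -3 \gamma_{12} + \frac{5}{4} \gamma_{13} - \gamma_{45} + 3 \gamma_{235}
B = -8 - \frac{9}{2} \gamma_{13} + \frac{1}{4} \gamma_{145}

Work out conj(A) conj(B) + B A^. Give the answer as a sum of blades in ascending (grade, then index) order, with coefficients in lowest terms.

first term: -\frac{45}{8} - \frac{1}{4} \gamma_{1} - 24 \gamma_{12} + 10 \gamma_{13} - \frac{27}{2} \gamma_{23} - 8 \gamma_{45} - \frac{27}{2} \gamma_{125} - 24 \gamma_{235} - \frac{3}{4} \gamma_{245} + \frac{5}{16} \gamma_{345} - \frac{3}{4} \gamma_{1234} + \frac{9}{2} \gamma_{1345}
second term: -\frac{45}{8} + \frac{1}{4} \gamma_{1} + 24 \gamma_{12} - 10 \gamma_{13} + \frac{27}{2} \gamma_{23} + 8 \gamma_{45} + \frac{27}{2} \gamma_{125} + 24 \gamma_{235} - \frac{3}{4} \gamma_{245} + \frac{5}{16} \gamma_{345} + \frac{3}{4} \gamma_{1234} + \frac{9}{2} \gamma_{1345}
Answer: -\frac{45}{4} - \frac{3}{2} \gamma_{245} + \frac{5}{8} \gamma_{345} + 9 \gamma_{1345}


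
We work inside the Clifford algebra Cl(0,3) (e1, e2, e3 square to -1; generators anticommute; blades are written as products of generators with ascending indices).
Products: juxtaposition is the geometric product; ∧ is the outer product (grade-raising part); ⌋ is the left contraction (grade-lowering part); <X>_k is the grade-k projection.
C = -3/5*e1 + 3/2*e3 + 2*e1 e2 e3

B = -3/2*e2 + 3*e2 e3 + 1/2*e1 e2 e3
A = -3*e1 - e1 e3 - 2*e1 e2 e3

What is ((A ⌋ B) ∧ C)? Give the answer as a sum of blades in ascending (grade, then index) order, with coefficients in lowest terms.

step 1: -1 - 1/2*e2 + 3/2*e2 e3
step 2: 3/5*e1 - 3/2*e3 - 3/10*e1 e2 - 3/4*e2 e3 - 29/10*e1 e2 e3
Answer: 3/5*e1 - 3/2*e3 - 3/10*e1 e2 - 3/4*e2 e3 - 29/10*e1 e2 e3
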